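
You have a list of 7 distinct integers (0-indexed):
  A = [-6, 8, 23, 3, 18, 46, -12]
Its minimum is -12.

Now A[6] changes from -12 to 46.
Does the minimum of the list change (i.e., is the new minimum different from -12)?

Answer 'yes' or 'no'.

Answer: yes

Derivation:
Old min = -12
Change: A[6] -12 -> 46
Changed element was the min; new min must be rechecked.
New min = -6; changed? yes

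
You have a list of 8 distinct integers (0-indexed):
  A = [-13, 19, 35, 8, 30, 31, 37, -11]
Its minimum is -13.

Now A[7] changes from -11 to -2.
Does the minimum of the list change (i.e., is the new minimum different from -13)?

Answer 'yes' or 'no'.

Answer: no

Derivation:
Old min = -13
Change: A[7] -11 -> -2
Changed element was NOT the min; min changes only if -2 < -13.
New min = -13; changed? no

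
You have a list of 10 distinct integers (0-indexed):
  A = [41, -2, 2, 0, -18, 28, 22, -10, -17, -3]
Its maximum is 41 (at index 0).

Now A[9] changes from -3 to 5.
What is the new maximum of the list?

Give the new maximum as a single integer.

Old max = 41 (at index 0)
Change: A[9] -3 -> 5
Changed element was NOT the old max.
  New max = max(old_max, new_val) = max(41, 5) = 41

Answer: 41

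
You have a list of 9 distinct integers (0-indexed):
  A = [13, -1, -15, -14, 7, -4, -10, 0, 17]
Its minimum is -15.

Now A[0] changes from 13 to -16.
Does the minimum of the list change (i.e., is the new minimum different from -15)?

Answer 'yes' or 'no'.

Old min = -15
Change: A[0] 13 -> -16
Changed element was NOT the min; min changes only if -16 < -15.
New min = -16; changed? yes

Answer: yes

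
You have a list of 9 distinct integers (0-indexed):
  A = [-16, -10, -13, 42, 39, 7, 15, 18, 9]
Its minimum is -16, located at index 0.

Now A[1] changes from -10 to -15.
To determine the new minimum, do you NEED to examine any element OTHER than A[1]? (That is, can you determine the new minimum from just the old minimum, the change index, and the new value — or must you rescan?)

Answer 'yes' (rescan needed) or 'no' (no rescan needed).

Answer: no

Derivation:
Old min = -16 at index 0
Change at index 1: -10 -> -15
Index 1 was NOT the min. New min = min(-16, -15). No rescan of other elements needed.
Needs rescan: no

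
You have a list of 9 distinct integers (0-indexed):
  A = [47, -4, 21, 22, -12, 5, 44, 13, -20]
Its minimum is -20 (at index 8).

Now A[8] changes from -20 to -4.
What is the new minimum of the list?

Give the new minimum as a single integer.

Answer: -12

Derivation:
Old min = -20 (at index 8)
Change: A[8] -20 -> -4
Changed element WAS the min. Need to check: is -4 still <= all others?
  Min of remaining elements: -12
  New min = min(-4, -12) = -12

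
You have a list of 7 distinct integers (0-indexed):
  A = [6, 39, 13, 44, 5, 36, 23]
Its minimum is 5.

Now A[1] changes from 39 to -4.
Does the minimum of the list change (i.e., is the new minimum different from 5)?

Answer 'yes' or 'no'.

Old min = 5
Change: A[1] 39 -> -4
Changed element was NOT the min; min changes only if -4 < 5.
New min = -4; changed? yes

Answer: yes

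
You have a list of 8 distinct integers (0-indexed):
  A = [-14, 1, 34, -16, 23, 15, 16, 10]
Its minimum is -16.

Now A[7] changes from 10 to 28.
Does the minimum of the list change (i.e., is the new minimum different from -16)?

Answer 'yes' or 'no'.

Answer: no

Derivation:
Old min = -16
Change: A[7] 10 -> 28
Changed element was NOT the min; min changes only if 28 < -16.
New min = -16; changed? no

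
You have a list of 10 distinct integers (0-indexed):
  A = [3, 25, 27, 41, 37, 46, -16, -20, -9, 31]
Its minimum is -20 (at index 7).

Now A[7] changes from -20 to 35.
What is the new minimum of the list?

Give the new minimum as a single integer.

Answer: -16

Derivation:
Old min = -20 (at index 7)
Change: A[7] -20 -> 35
Changed element WAS the min. Need to check: is 35 still <= all others?
  Min of remaining elements: -16
  New min = min(35, -16) = -16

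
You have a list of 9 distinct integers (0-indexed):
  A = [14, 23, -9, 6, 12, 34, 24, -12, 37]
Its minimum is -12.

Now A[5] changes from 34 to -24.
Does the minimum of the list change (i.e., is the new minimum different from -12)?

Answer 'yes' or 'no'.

Old min = -12
Change: A[5] 34 -> -24
Changed element was NOT the min; min changes only if -24 < -12.
New min = -24; changed? yes

Answer: yes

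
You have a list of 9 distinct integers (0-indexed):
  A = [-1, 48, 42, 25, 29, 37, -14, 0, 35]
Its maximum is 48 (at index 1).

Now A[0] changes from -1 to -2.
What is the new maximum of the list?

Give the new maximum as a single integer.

Old max = 48 (at index 1)
Change: A[0] -1 -> -2
Changed element was NOT the old max.
  New max = max(old_max, new_val) = max(48, -2) = 48

Answer: 48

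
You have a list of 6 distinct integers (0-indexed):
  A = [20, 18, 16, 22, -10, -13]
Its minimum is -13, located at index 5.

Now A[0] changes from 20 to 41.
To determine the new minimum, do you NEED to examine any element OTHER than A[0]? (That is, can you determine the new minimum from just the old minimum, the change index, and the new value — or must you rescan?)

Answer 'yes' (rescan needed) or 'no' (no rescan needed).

Answer: no

Derivation:
Old min = -13 at index 5
Change at index 0: 20 -> 41
Index 0 was NOT the min. New min = min(-13, 41). No rescan of other elements needed.
Needs rescan: no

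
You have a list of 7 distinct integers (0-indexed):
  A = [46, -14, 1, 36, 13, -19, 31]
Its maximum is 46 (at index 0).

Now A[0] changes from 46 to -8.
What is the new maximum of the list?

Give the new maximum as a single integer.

Old max = 46 (at index 0)
Change: A[0] 46 -> -8
Changed element WAS the max -> may need rescan.
  Max of remaining elements: 36
  New max = max(-8, 36) = 36

Answer: 36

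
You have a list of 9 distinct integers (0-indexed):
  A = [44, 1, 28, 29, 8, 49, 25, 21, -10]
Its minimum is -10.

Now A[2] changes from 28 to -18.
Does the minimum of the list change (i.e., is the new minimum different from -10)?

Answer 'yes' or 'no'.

Answer: yes

Derivation:
Old min = -10
Change: A[2] 28 -> -18
Changed element was NOT the min; min changes only if -18 < -10.
New min = -18; changed? yes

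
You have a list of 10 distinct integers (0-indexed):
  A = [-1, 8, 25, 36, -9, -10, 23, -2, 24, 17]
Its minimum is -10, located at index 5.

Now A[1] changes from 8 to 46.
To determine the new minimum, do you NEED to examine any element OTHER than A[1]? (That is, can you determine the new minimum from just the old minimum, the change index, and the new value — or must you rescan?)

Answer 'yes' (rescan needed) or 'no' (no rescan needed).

Answer: no

Derivation:
Old min = -10 at index 5
Change at index 1: 8 -> 46
Index 1 was NOT the min. New min = min(-10, 46). No rescan of other elements needed.
Needs rescan: no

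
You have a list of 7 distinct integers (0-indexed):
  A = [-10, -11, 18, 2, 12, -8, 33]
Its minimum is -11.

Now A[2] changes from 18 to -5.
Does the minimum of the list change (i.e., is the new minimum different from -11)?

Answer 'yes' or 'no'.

Answer: no

Derivation:
Old min = -11
Change: A[2] 18 -> -5
Changed element was NOT the min; min changes only if -5 < -11.
New min = -11; changed? no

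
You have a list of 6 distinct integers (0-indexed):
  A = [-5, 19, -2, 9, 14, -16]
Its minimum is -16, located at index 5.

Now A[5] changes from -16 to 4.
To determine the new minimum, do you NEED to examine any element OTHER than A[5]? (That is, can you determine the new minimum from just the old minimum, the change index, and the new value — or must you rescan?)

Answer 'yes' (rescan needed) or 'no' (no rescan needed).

Old min = -16 at index 5
Change at index 5: -16 -> 4
Index 5 WAS the min and new value 4 > old min -16. Must rescan other elements to find the new min.
Needs rescan: yes

Answer: yes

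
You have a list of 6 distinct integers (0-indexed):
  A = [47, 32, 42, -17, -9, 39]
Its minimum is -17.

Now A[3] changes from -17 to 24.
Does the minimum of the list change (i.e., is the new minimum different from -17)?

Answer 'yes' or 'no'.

Old min = -17
Change: A[3] -17 -> 24
Changed element was the min; new min must be rechecked.
New min = -9; changed? yes

Answer: yes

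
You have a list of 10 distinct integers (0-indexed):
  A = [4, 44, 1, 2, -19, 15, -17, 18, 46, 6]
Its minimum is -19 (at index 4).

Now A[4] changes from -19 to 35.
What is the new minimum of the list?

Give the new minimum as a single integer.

Old min = -19 (at index 4)
Change: A[4] -19 -> 35
Changed element WAS the min. Need to check: is 35 still <= all others?
  Min of remaining elements: -17
  New min = min(35, -17) = -17

Answer: -17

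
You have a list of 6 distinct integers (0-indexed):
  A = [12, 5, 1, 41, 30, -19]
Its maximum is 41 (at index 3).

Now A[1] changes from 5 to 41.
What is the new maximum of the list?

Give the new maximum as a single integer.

Old max = 41 (at index 3)
Change: A[1] 5 -> 41
Changed element was NOT the old max.
  New max = max(old_max, new_val) = max(41, 41) = 41

Answer: 41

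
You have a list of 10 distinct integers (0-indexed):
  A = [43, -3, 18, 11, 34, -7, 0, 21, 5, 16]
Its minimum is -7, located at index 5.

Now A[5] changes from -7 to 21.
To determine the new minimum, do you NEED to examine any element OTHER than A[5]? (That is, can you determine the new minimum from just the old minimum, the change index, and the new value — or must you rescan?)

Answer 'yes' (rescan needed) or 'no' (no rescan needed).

Answer: yes

Derivation:
Old min = -7 at index 5
Change at index 5: -7 -> 21
Index 5 WAS the min and new value 21 > old min -7. Must rescan other elements to find the new min.
Needs rescan: yes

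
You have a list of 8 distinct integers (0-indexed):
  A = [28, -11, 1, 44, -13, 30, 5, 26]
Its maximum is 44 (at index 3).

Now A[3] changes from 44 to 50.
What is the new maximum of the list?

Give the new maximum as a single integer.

Old max = 44 (at index 3)
Change: A[3] 44 -> 50
Changed element WAS the max -> may need rescan.
  Max of remaining elements: 30
  New max = max(50, 30) = 50

Answer: 50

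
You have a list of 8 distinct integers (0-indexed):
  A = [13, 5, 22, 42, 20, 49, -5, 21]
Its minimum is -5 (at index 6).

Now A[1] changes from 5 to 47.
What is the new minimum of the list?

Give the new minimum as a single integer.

Old min = -5 (at index 6)
Change: A[1] 5 -> 47
Changed element was NOT the old min.
  New min = min(old_min, new_val) = min(-5, 47) = -5

Answer: -5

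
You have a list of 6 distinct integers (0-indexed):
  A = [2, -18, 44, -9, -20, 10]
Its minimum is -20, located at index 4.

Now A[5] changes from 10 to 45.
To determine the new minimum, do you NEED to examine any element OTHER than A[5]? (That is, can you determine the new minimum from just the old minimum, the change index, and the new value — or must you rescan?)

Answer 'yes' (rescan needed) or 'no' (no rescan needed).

Old min = -20 at index 4
Change at index 5: 10 -> 45
Index 5 was NOT the min. New min = min(-20, 45). No rescan of other elements needed.
Needs rescan: no

Answer: no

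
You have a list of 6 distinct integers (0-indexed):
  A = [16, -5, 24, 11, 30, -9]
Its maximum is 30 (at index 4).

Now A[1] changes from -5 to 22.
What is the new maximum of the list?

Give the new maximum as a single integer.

Answer: 30

Derivation:
Old max = 30 (at index 4)
Change: A[1] -5 -> 22
Changed element was NOT the old max.
  New max = max(old_max, new_val) = max(30, 22) = 30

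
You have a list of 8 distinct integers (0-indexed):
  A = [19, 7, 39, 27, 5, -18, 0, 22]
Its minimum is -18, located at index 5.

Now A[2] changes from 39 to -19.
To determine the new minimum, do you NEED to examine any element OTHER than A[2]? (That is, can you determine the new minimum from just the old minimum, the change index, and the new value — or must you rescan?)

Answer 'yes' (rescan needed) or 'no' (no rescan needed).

Old min = -18 at index 5
Change at index 2: 39 -> -19
Index 2 was NOT the min. New min = min(-18, -19). No rescan of other elements needed.
Needs rescan: no

Answer: no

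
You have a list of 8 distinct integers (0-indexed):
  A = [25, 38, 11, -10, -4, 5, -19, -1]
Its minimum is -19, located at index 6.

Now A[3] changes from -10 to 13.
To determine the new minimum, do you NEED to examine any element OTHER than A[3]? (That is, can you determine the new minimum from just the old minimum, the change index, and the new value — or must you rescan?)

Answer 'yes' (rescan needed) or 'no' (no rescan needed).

Old min = -19 at index 6
Change at index 3: -10 -> 13
Index 3 was NOT the min. New min = min(-19, 13). No rescan of other elements needed.
Needs rescan: no

Answer: no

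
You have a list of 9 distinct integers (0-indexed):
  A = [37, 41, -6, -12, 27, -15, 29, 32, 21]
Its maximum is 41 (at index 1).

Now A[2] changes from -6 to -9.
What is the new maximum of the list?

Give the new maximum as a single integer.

Old max = 41 (at index 1)
Change: A[2] -6 -> -9
Changed element was NOT the old max.
  New max = max(old_max, new_val) = max(41, -9) = 41

Answer: 41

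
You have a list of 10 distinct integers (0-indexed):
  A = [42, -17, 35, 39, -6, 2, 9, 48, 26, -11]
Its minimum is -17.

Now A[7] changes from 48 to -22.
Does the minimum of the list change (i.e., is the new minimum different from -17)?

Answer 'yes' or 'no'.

Old min = -17
Change: A[7] 48 -> -22
Changed element was NOT the min; min changes only if -22 < -17.
New min = -22; changed? yes

Answer: yes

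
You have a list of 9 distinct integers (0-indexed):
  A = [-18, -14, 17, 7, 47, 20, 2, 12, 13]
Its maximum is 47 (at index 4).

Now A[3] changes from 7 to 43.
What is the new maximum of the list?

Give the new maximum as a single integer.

Old max = 47 (at index 4)
Change: A[3] 7 -> 43
Changed element was NOT the old max.
  New max = max(old_max, new_val) = max(47, 43) = 47

Answer: 47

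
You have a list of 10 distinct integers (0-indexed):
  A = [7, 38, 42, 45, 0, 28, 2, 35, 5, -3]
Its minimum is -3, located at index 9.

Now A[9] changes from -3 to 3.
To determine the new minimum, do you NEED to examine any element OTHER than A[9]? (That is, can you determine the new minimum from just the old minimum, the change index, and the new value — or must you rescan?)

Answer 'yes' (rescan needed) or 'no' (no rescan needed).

Answer: yes

Derivation:
Old min = -3 at index 9
Change at index 9: -3 -> 3
Index 9 WAS the min and new value 3 > old min -3. Must rescan other elements to find the new min.
Needs rescan: yes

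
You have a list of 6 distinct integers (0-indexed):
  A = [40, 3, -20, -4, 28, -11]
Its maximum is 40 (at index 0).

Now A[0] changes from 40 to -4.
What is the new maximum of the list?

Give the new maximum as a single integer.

Old max = 40 (at index 0)
Change: A[0] 40 -> -4
Changed element WAS the max -> may need rescan.
  Max of remaining elements: 28
  New max = max(-4, 28) = 28

Answer: 28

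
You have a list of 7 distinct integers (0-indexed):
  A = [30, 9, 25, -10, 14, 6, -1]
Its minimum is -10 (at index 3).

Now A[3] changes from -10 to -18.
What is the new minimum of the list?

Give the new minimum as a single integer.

Old min = -10 (at index 3)
Change: A[3] -10 -> -18
Changed element WAS the min. Need to check: is -18 still <= all others?
  Min of remaining elements: -1
  New min = min(-18, -1) = -18

Answer: -18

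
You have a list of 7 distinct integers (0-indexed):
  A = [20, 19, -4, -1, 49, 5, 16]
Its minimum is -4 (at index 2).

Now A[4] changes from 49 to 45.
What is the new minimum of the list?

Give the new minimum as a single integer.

Old min = -4 (at index 2)
Change: A[4] 49 -> 45
Changed element was NOT the old min.
  New min = min(old_min, new_val) = min(-4, 45) = -4

Answer: -4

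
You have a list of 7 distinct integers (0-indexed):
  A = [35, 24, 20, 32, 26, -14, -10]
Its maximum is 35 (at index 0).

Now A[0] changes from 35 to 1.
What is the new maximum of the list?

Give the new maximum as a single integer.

Answer: 32

Derivation:
Old max = 35 (at index 0)
Change: A[0] 35 -> 1
Changed element WAS the max -> may need rescan.
  Max of remaining elements: 32
  New max = max(1, 32) = 32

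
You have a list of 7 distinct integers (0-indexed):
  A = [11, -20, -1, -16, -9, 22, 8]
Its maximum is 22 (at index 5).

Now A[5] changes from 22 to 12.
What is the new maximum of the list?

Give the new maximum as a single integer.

Answer: 12

Derivation:
Old max = 22 (at index 5)
Change: A[5] 22 -> 12
Changed element WAS the max -> may need rescan.
  Max of remaining elements: 11
  New max = max(12, 11) = 12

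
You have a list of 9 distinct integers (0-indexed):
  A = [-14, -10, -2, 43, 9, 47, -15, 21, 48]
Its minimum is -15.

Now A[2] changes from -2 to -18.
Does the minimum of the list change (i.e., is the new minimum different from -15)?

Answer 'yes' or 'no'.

Old min = -15
Change: A[2] -2 -> -18
Changed element was NOT the min; min changes only if -18 < -15.
New min = -18; changed? yes

Answer: yes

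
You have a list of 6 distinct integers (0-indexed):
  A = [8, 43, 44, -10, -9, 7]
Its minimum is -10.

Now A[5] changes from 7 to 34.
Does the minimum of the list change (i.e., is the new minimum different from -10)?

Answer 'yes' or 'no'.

Answer: no

Derivation:
Old min = -10
Change: A[5] 7 -> 34
Changed element was NOT the min; min changes only if 34 < -10.
New min = -10; changed? no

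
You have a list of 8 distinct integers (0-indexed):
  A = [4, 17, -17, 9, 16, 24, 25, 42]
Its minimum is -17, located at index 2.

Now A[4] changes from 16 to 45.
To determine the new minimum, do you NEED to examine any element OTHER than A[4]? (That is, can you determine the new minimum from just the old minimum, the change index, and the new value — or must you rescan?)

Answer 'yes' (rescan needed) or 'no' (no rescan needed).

Old min = -17 at index 2
Change at index 4: 16 -> 45
Index 4 was NOT the min. New min = min(-17, 45). No rescan of other elements needed.
Needs rescan: no

Answer: no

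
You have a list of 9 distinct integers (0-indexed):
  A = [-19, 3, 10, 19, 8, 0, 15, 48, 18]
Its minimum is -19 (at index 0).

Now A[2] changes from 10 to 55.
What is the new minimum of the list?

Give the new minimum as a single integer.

Old min = -19 (at index 0)
Change: A[2] 10 -> 55
Changed element was NOT the old min.
  New min = min(old_min, new_val) = min(-19, 55) = -19

Answer: -19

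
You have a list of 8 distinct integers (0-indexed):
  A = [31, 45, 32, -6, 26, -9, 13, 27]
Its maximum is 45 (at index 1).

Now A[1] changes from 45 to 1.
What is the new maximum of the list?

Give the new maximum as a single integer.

Old max = 45 (at index 1)
Change: A[1] 45 -> 1
Changed element WAS the max -> may need rescan.
  Max of remaining elements: 32
  New max = max(1, 32) = 32

Answer: 32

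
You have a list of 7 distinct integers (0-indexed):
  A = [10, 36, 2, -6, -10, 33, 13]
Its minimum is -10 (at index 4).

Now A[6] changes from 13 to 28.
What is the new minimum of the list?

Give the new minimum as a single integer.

Old min = -10 (at index 4)
Change: A[6] 13 -> 28
Changed element was NOT the old min.
  New min = min(old_min, new_val) = min(-10, 28) = -10

Answer: -10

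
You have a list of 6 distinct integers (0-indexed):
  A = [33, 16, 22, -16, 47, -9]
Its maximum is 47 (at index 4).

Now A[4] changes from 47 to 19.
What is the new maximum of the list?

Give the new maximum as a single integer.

Answer: 33

Derivation:
Old max = 47 (at index 4)
Change: A[4] 47 -> 19
Changed element WAS the max -> may need rescan.
  Max of remaining elements: 33
  New max = max(19, 33) = 33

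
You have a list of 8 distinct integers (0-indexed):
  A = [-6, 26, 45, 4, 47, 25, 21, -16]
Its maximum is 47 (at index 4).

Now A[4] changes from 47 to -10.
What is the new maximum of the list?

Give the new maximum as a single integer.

Old max = 47 (at index 4)
Change: A[4] 47 -> -10
Changed element WAS the max -> may need rescan.
  Max of remaining elements: 45
  New max = max(-10, 45) = 45

Answer: 45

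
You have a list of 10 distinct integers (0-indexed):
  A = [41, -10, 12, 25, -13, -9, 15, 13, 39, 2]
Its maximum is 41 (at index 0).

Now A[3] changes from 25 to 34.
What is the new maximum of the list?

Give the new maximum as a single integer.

Old max = 41 (at index 0)
Change: A[3] 25 -> 34
Changed element was NOT the old max.
  New max = max(old_max, new_val) = max(41, 34) = 41

Answer: 41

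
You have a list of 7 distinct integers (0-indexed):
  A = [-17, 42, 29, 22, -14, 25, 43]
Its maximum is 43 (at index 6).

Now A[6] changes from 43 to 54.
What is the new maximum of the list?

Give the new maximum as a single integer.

Answer: 54

Derivation:
Old max = 43 (at index 6)
Change: A[6] 43 -> 54
Changed element WAS the max -> may need rescan.
  Max of remaining elements: 42
  New max = max(54, 42) = 54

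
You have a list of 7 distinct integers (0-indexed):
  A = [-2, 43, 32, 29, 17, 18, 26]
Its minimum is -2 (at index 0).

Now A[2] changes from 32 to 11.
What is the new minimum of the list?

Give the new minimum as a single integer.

Answer: -2

Derivation:
Old min = -2 (at index 0)
Change: A[2] 32 -> 11
Changed element was NOT the old min.
  New min = min(old_min, new_val) = min(-2, 11) = -2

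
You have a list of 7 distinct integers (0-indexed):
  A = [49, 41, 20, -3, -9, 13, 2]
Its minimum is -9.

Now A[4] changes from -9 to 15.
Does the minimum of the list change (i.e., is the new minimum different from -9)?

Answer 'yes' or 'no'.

Old min = -9
Change: A[4] -9 -> 15
Changed element was the min; new min must be rechecked.
New min = -3; changed? yes

Answer: yes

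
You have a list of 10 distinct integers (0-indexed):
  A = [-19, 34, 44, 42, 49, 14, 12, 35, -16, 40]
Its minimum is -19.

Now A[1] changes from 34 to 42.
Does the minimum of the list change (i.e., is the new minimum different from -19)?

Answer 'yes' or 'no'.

Old min = -19
Change: A[1] 34 -> 42
Changed element was NOT the min; min changes only if 42 < -19.
New min = -19; changed? no

Answer: no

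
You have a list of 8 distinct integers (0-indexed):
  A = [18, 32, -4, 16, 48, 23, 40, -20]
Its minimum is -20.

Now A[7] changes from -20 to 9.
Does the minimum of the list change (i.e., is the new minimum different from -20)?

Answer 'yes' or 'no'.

Answer: yes

Derivation:
Old min = -20
Change: A[7] -20 -> 9
Changed element was the min; new min must be rechecked.
New min = -4; changed? yes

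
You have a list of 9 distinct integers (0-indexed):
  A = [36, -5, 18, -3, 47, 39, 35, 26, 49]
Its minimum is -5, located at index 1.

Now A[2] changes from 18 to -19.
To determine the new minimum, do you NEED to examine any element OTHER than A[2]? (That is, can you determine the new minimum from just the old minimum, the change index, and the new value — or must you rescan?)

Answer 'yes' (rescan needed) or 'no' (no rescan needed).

Answer: no

Derivation:
Old min = -5 at index 1
Change at index 2: 18 -> -19
Index 2 was NOT the min. New min = min(-5, -19). No rescan of other elements needed.
Needs rescan: no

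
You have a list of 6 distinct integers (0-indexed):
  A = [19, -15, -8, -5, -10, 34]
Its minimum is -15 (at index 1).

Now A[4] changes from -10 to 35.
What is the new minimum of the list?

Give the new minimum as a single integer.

Answer: -15

Derivation:
Old min = -15 (at index 1)
Change: A[4] -10 -> 35
Changed element was NOT the old min.
  New min = min(old_min, new_val) = min(-15, 35) = -15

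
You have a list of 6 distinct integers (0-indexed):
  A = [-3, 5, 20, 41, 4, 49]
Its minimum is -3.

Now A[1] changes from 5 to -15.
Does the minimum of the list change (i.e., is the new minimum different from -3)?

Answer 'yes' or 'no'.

Old min = -3
Change: A[1] 5 -> -15
Changed element was NOT the min; min changes only if -15 < -3.
New min = -15; changed? yes

Answer: yes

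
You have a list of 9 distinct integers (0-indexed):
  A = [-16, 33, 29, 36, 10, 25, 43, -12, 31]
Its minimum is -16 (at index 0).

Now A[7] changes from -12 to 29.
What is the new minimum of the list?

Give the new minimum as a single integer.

Answer: -16

Derivation:
Old min = -16 (at index 0)
Change: A[7] -12 -> 29
Changed element was NOT the old min.
  New min = min(old_min, new_val) = min(-16, 29) = -16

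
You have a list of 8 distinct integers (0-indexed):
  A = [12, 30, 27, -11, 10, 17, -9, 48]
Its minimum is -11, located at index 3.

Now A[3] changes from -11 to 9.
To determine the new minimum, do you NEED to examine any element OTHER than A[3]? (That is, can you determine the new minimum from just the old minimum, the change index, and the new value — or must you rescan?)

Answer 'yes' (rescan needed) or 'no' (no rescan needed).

Old min = -11 at index 3
Change at index 3: -11 -> 9
Index 3 WAS the min and new value 9 > old min -11. Must rescan other elements to find the new min.
Needs rescan: yes

Answer: yes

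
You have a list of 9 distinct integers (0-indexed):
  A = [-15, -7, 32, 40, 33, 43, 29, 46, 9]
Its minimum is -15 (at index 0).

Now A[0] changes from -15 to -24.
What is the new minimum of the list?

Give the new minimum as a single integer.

Answer: -24

Derivation:
Old min = -15 (at index 0)
Change: A[0] -15 -> -24
Changed element WAS the min. Need to check: is -24 still <= all others?
  Min of remaining elements: -7
  New min = min(-24, -7) = -24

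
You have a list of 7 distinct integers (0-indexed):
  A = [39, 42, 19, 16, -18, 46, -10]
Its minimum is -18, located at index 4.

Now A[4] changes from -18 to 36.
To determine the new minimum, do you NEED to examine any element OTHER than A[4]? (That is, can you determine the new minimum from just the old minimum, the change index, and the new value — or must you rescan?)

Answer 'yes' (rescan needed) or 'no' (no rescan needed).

Old min = -18 at index 4
Change at index 4: -18 -> 36
Index 4 WAS the min and new value 36 > old min -18. Must rescan other elements to find the new min.
Needs rescan: yes

Answer: yes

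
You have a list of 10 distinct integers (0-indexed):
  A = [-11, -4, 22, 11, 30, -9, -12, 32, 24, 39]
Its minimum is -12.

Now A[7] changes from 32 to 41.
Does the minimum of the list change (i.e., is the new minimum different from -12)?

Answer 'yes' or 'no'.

Answer: no

Derivation:
Old min = -12
Change: A[7] 32 -> 41
Changed element was NOT the min; min changes only if 41 < -12.
New min = -12; changed? no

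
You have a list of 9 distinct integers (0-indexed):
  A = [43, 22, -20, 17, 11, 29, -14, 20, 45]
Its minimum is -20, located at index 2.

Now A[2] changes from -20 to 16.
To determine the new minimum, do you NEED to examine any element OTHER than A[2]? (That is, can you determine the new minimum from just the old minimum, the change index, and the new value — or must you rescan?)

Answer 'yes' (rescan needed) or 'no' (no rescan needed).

Answer: yes

Derivation:
Old min = -20 at index 2
Change at index 2: -20 -> 16
Index 2 WAS the min and new value 16 > old min -20. Must rescan other elements to find the new min.
Needs rescan: yes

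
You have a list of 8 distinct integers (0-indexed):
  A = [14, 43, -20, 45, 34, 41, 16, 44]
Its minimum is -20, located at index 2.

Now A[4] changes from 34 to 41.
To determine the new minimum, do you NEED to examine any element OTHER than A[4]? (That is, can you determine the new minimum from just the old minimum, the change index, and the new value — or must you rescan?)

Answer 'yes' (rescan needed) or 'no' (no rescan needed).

Old min = -20 at index 2
Change at index 4: 34 -> 41
Index 4 was NOT the min. New min = min(-20, 41). No rescan of other elements needed.
Needs rescan: no

Answer: no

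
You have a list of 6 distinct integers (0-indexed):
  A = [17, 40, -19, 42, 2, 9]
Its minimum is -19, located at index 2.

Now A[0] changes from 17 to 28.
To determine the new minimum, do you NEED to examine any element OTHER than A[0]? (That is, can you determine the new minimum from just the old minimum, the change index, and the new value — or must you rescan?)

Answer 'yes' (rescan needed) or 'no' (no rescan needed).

Answer: no

Derivation:
Old min = -19 at index 2
Change at index 0: 17 -> 28
Index 0 was NOT the min. New min = min(-19, 28). No rescan of other elements needed.
Needs rescan: no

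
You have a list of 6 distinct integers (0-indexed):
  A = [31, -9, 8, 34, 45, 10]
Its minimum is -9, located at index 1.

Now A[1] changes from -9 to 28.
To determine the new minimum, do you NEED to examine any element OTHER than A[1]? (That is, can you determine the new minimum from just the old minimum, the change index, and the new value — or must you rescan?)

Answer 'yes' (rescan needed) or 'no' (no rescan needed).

Old min = -9 at index 1
Change at index 1: -9 -> 28
Index 1 WAS the min and new value 28 > old min -9. Must rescan other elements to find the new min.
Needs rescan: yes

Answer: yes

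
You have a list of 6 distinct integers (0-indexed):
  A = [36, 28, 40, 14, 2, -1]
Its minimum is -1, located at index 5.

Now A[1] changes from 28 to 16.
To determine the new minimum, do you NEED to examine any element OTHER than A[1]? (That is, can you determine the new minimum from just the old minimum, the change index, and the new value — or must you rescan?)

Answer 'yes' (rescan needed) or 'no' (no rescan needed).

Answer: no

Derivation:
Old min = -1 at index 5
Change at index 1: 28 -> 16
Index 1 was NOT the min. New min = min(-1, 16). No rescan of other elements needed.
Needs rescan: no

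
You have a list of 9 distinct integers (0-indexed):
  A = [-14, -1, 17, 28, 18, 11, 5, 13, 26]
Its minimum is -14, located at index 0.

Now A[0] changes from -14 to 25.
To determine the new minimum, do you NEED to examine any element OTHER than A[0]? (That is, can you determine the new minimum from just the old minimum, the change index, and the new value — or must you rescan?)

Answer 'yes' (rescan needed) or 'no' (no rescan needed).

Old min = -14 at index 0
Change at index 0: -14 -> 25
Index 0 WAS the min and new value 25 > old min -14. Must rescan other elements to find the new min.
Needs rescan: yes

Answer: yes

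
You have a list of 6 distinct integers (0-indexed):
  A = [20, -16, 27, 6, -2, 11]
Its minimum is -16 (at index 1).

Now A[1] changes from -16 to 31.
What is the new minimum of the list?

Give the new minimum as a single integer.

Old min = -16 (at index 1)
Change: A[1] -16 -> 31
Changed element WAS the min. Need to check: is 31 still <= all others?
  Min of remaining elements: -2
  New min = min(31, -2) = -2

Answer: -2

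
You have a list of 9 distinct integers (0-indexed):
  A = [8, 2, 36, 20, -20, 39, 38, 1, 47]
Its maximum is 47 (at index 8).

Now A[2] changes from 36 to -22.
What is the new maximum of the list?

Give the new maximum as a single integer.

Answer: 47

Derivation:
Old max = 47 (at index 8)
Change: A[2] 36 -> -22
Changed element was NOT the old max.
  New max = max(old_max, new_val) = max(47, -22) = 47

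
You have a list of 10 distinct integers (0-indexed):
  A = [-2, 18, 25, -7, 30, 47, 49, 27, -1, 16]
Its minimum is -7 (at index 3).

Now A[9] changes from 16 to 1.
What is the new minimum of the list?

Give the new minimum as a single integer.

Answer: -7

Derivation:
Old min = -7 (at index 3)
Change: A[9] 16 -> 1
Changed element was NOT the old min.
  New min = min(old_min, new_val) = min(-7, 1) = -7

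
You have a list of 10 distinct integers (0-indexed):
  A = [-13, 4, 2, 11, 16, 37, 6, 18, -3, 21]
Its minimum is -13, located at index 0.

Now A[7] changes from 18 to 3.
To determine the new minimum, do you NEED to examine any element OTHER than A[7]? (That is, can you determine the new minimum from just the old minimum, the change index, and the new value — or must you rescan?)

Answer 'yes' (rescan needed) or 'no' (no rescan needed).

Old min = -13 at index 0
Change at index 7: 18 -> 3
Index 7 was NOT the min. New min = min(-13, 3). No rescan of other elements needed.
Needs rescan: no

Answer: no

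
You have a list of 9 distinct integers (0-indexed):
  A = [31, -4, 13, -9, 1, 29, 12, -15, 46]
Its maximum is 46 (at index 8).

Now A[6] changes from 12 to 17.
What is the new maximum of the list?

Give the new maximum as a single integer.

Old max = 46 (at index 8)
Change: A[6] 12 -> 17
Changed element was NOT the old max.
  New max = max(old_max, new_val) = max(46, 17) = 46

Answer: 46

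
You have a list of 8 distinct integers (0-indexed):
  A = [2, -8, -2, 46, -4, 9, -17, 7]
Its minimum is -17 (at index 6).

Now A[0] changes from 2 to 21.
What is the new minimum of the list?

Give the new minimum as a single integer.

Old min = -17 (at index 6)
Change: A[0] 2 -> 21
Changed element was NOT the old min.
  New min = min(old_min, new_val) = min(-17, 21) = -17

Answer: -17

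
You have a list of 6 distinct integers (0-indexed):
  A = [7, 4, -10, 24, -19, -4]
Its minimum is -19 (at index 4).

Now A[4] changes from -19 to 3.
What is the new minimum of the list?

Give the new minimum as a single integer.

Old min = -19 (at index 4)
Change: A[4] -19 -> 3
Changed element WAS the min. Need to check: is 3 still <= all others?
  Min of remaining elements: -10
  New min = min(3, -10) = -10

Answer: -10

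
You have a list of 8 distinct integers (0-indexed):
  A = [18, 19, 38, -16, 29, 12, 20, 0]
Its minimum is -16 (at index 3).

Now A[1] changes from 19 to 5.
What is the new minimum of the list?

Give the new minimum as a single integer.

Answer: -16

Derivation:
Old min = -16 (at index 3)
Change: A[1] 19 -> 5
Changed element was NOT the old min.
  New min = min(old_min, new_val) = min(-16, 5) = -16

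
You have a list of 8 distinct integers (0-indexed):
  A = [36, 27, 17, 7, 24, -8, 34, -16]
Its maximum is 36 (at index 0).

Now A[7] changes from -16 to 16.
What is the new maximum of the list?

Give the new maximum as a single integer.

Answer: 36

Derivation:
Old max = 36 (at index 0)
Change: A[7] -16 -> 16
Changed element was NOT the old max.
  New max = max(old_max, new_val) = max(36, 16) = 36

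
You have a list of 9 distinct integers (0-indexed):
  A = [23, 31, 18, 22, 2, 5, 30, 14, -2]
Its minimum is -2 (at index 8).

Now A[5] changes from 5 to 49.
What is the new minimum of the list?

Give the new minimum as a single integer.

Answer: -2

Derivation:
Old min = -2 (at index 8)
Change: A[5] 5 -> 49
Changed element was NOT the old min.
  New min = min(old_min, new_val) = min(-2, 49) = -2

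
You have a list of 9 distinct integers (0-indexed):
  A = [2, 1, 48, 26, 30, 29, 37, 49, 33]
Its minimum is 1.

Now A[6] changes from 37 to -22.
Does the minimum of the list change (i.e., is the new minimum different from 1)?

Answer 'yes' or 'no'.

Old min = 1
Change: A[6] 37 -> -22
Changed element was NOT the min; min changes only if -22 < 1.
New min = -22; changed? yes

Answer: yes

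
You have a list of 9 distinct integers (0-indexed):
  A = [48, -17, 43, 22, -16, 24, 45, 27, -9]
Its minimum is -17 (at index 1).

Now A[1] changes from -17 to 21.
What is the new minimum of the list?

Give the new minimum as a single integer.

Answer: -16

Derivation:
Old min = -17 (at index 1)
Change: A[1] -17 -> 21
Changed element WAS the min. Need to check: is 21 still <= all others?
  Min of remaining elements: -16
  New min = min(21, -16) = -16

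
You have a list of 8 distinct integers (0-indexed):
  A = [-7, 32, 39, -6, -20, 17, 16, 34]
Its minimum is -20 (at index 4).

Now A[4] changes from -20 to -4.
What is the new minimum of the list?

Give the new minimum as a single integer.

Answer: -7

Derivation:
Old min = -20 (at index 4)
Change: A[4] -20 -> -4
Changed element WAS the min. Need to check: is -4 still <= all others?
  Min of remaining elements: -7
  New min = min(-4, -7) = -7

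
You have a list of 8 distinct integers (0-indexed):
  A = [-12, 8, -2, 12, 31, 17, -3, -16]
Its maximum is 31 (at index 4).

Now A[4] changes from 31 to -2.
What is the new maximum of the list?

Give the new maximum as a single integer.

Answer: 17

Derivation:
Old max = 31 (at index 4)
Change: A[4] 31 -> -2
Changed element WAS the max -> may need rescan.
  Max of remaining elements: 17
  New max = max(-2, 17) = 17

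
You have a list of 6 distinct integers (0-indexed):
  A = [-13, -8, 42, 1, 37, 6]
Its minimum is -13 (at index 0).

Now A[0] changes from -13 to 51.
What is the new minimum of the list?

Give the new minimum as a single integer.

Old min = -13 (at index 0)
Change: A[0] -13 -> 51
Changed element WAS the min. Need to check: is 51 still <= all others?
  Min of remaining elements: -8
  New min = min(51, -8) = -8

Answer: -8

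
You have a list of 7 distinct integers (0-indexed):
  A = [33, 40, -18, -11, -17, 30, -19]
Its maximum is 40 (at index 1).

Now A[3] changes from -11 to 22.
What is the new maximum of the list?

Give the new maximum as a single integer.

Answer: 40

Derivation:
Old max = 40 (at index 1)
Change: A[3] -11 -> 22
Changed element was NOT the old max.
  New max = max(old_max, new_val) = max(40, 22) = 40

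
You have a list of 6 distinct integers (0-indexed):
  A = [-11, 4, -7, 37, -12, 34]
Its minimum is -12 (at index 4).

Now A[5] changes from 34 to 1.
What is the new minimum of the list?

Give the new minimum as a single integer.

Old min = -12 (at index 4)
Change: A[5] 34 -> 1
Changed element was NOT the old min.
  New min = min(old_min, new_val) = min(-12, 1) = -12

Answer: -12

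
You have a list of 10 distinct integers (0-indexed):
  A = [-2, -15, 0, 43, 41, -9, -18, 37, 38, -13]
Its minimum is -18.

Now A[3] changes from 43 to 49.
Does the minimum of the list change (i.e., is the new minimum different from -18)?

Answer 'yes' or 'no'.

Old min = -18
Change: A[3] 43 -> 49
Changed element was NOT the min; min changes only if 49 < -18.
New min = -18; changed? no

Answer: no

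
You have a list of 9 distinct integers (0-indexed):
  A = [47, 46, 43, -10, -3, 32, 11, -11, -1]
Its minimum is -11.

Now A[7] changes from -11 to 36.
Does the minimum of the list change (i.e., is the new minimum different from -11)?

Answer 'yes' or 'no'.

Old min = -11
Change: A[7] -11 -> 36
Changed element was the min; new min must be rechecked.
New min = -10; changed? yes

Answer: yes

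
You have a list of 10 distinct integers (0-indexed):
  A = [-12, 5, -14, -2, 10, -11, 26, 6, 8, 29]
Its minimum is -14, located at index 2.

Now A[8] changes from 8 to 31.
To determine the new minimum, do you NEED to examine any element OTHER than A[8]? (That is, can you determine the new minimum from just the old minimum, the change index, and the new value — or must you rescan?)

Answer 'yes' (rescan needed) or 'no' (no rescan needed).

Old min = -14 at index 2
Change at index 8: 8 -> 31
Index 8 was NOT the min. New min = min(-14, 31). No rescan of other elements needed.
Needs rescan: no

Answer: no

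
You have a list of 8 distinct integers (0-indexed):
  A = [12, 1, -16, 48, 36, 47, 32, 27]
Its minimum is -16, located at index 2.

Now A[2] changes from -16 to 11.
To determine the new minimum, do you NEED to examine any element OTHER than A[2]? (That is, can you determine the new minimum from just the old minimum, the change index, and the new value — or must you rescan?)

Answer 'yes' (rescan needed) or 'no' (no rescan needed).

Old min = -16 at index 2
Change at index 2: -16 -> 11
Index 2 WAS the min and new value 11 > old min -16. Must rescan other elements to find the new min.
Needs rescan: yes

Answer: yes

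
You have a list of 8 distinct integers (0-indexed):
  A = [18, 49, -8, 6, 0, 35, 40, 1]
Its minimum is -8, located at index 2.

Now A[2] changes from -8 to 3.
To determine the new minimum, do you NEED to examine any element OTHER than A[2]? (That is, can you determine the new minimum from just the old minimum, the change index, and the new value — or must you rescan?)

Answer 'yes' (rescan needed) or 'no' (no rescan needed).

Answer: yes

Derivation:
Old min = -8 at index 2
Change at index 2: -8 -> 3
Index 2 WAS the min and new value 3 > old min -8. Must rescan other elements to find the new min.
Needs rescan: yes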